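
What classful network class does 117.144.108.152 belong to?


First octet: 117
Binary: 01110101
0xxxxxxx -> Class A (1-126)
Class A, default mask 255.0.0.0 (/8)


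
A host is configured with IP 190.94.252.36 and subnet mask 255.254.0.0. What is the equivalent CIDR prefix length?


Binary: 11111111.11111110.00000000.00000000
Count leading 1s
Prefix: /15


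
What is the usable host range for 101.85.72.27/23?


Network: 101.85.72.0
Broadcast: 101.85.73.255
First usable = network + 1
Last usable = broadcast - 1
Range: 101.85.72.1 to 101.85.73.254


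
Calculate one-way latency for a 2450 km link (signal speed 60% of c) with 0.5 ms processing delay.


Speed = 0.6 * 3e5 km/s = 180000 km/s
Propagation delay = 2450 / 180000 = 0.0136 s = 13.6111 ms
Processing delay = 0.5 ms
Total one-way latency = 14.1111 ms


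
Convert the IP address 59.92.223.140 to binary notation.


59 = 00111011
92 = 01011100
223 = 11011111
140 = 10001100
Binary: 00111011.01011100.11011111.10001100


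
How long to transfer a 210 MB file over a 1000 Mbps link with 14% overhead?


Effective throughput = 1000 * (1 - 14/100) = 860 Mbps
File size in Mb = 210 * 8 = 1680 Mb
Time = 1680 / 860
Time = 1.9535 seconds


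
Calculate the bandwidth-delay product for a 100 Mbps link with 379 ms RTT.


BDP = bandwidth * RTT
= 100 Mbps * 379 ms
= 100 * 1e6 * 379 / 1000 bits
= 37900000 bits
= 4737500 bytes
= 4626.4648 KB
BDP = 37900000 bits (4737500 bytes)


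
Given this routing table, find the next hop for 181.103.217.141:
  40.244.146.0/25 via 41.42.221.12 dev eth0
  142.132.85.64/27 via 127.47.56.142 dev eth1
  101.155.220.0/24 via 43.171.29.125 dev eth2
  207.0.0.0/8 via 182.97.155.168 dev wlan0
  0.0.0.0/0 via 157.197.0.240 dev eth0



Longest prefix match for 181.103.217.141:
  /25 40.244.146.0: no
  /27 142.132.85.64: no
  /24 101.155.220.0: no
  /8 207.0.0.0: no
  /0 0.0.0.0: MATCH
Selected: next-hop 157.197.0.240 via eth0 (matched /0)


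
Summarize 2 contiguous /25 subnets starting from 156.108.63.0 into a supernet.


Original prefix: /25
Number of subnets: 2 = 2^1
New prefix = 25 - 1 = 24
Supernet: 156.108.63.0/24


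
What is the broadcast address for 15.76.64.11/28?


Network: 15.76.64.0/28
Host bits = 4
Set all host bits to 1:
Broadcast: 15.76.64.15


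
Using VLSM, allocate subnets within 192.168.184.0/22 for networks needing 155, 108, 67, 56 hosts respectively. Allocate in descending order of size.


155 hosts -> /24 (254 usable): 192.168.184.0/24
108 hosts -> /25 (126 usable): 192.168.185.0/25
67 hosts -> /25 (126 usable): 192.168.185.128/25
56 hosts -> /26 (62 usable): 192.168.186.0/26
Allocation: 192.168.184.0/24 (155 hosts, 254 usable); 192.168.185.0/25 (108 hosts, 126 usable); 192.168.185.128/25 (67 hosts, 126 usable); 192.168.186.0/26 (56 hosts, 62 usable)


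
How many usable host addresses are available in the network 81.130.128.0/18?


Host bits = 32 - 18 = 14
Total addresses = 2^14 = 16384
Usable = total - 2 (network and broadcast)
Usable hosts: 16382


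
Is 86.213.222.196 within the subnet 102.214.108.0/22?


Subnet network: 102.214.108.0
Test IP AND mask: 86.213.220.0
No, 86.213.222.196 is not in 102.214.108.0/22


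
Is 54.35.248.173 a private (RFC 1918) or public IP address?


RFC 1918 private ranges:
  10.0.0.0/8 (10.0.0.0 - 10.255.255.255)
  172.16.0.0/12 (172.16.0.0 - 172.31.255.255)
  192.168.0.0/16 (192.168.0.0 - 192.168.255.255)
Public (not in any RFC 1918 range)


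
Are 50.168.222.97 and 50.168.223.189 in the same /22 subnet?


Mask: 255.255.252.0
50.168.222.97 AND mask = 50.168.220.0
50.168.223.189 AND mask = 50.168.220.0
Yes, same subnet (50.168.220.0)


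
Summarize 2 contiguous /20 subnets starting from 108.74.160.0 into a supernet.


Original prefix: /20
Number of subnets: 2 = 2^1
New prefix = 20 - 1 = 19
Supernet: 108.74.160.0/19


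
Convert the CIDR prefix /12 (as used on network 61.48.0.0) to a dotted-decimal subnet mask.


/12 means 12 network bits, 20 host bits
Binary: 11111111111100000000000000000000
Mask: 255.240.0.0


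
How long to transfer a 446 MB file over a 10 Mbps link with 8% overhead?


Effective throughput = 10 * (1 - 8/100) = 9.2 Mbps
File size in Mb = 446 * 8 = 3568 Mb
Time = 3568 / 9.2
Time = 387.8261 seconds


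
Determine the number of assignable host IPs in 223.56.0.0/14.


Host bits = 32 - 14 = 18
Total addresses = 2^18 = 262144
Usable = total - 2 (network and broadcast)
Usable hosts: 262142


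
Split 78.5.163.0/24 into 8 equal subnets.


New prefix = 24 + 3 = 27
Each subnet has 32 addresses
  78.5.163.0/27
  78.5.163.32/27
  78.5.163.64/27
  78.5.163.96/27
  78.5.163.128/27
  78.5.163.160/27
  78.5.163.192/27
  78.5.163.224/27
Subnets: 78.5.163.0/27, 78.5.163.32/27, 78.5.163.64/27, 78.5.163.96/27, 78.5.163.128/27, 78.5.163.160/27, 78.5.163.192/27, 78.5.163.224/27


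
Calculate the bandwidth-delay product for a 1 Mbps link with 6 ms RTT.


BDP = bandwidth * RTT
= 1 Mbps * 6 ms
= 1 * 1e6 * 6 / 1000 bits
= 6000 bits
= 750 bytes
BDP = 6000 bits (750 bytes)


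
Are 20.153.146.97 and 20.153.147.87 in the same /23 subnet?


Mask: 255.255.254.0
20.153.146.97 AND mask = 20.153.146.0
20.153.147.87 AND mask = 20.153.146.0
Yes, same subnet (20.153.146.0)


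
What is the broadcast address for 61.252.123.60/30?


Network: 61.252.123.60/30
Host bits = 2
Set all host bits to 1:
Broadcast: 61.252.123.63


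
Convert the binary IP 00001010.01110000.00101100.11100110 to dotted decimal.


00001010 = 10
01110000 = 112
00101100 = 44
11100110 = 230
IP: 10.112.44.230


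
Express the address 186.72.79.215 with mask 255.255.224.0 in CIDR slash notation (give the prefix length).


Binary: 11111111.11111111.11100000.00000000
Count leading 1s
Prefix: /19


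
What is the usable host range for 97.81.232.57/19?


Network: 97.81.224.0
Broadcast: 97.81.255.255
First usable = network + 1
Last usable = broadcast - 1
Range: 97.81.224.1 to 97.81.255.254


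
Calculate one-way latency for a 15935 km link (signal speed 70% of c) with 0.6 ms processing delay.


Speed = 0.7 * 3e5 km/s = 210000 km/s
Propagation delay = 15935 / 210000 = 0.0759 s = 75.881 ms
Processing delay = 0.6 ms
Total one-way latency = 76.481 ms


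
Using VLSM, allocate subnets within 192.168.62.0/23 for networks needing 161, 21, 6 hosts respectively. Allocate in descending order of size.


161 hosts -> /24 (254 usable): 192.168.62.0/24
21 hosts -> /27 (30 usable): 192.168.63.0/27
6 hosts -> /29 (6 usable): 192.168.63.32/29
Allocation: 192.168.62.0/24 (161 hosts, 254 usable); 192.168.63.0/27 (21 hosts, 30 usable); 192.168.63.32/29 (6 hosts, 6 usable)


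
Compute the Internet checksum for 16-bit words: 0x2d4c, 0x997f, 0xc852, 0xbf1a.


Sum all words (with carry folding):
+ 0x2d4c = 0x2d4c
+ 0x997f = 0xc6cb
+ 0xc852 = 0x8f1e
+ 0xbf1a = 0x4e39
One's complement: ~0x4e39
Checksum = 0xb1c6


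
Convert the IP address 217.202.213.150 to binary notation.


217 = 11011001
202 = 11001010
213 = 11010101
150 = 10010110
Binary: 11011001.11001010.11010101.10010110


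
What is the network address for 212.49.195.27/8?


IP:   11010100.00110001.11000011.00011011
Mask: 11111111.00000000.00000000.00000000
AND operation:
Net:  11010100.00000000.00000000.00000000
Network: 212.0.0.0/8


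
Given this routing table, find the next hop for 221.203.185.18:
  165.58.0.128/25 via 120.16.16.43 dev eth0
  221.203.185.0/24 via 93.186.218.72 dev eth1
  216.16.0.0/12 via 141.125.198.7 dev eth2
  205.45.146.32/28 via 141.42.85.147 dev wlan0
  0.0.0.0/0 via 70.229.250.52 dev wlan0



Longest prefix match for 221.203.185.18:
  /25 165.58.0.128: no
  /24 221.203.185.0: MATCH
  /12 216.16.0.0: no
  /28 205.45.146.32: no
  /0 0.0.0.0: MATCH
Selected: next-hop 93.186.218.72 via eth1 (matched /24)


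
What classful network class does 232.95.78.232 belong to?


First octet: 232
Binary: 11101000
1110xxxx -> Class D (224-239)
Class D (multicast), default mask N/A


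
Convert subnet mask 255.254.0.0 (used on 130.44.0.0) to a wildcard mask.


Subnet mask: 255.254.0.0
Wildcard = 255.255.255.255 - subnet mask
255 - 255 = 0
255 - 254 = 1
255 - 0 = 255
255 - 0 = 255
Wildcard: 0.1.255.255


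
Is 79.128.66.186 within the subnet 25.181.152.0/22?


Subnet network: 25.181.152.0
Test IP AND mask: 79.128.64.0
No, 79.128.66.186 is not in 25.181.152.0/22


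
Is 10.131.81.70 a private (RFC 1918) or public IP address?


RFC 1918 private ranges:
  10.0.0.0/8 (10.0.0.0 - 10.255.255.255)
  172.16.0.0/12 (172.16.0.0 - 172.31.255.255)
  192.168.0.0/16 (192.168.0.0 - 192.168.255.255)
Private (in 10.0.0.0/8)


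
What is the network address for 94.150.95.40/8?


IP:   01011110.10010110.01011111.00101000
Mask: 11111111.00000000.00000000.00000000
AND operation:
Net:  01011110.00000000.00000000.00000000
Network: 94.0.0.0/8


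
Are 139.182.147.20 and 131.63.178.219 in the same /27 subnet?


Mask: 255.255.255.224
139.182.147.20 AND mask = 139.182.147.0
131.63.178.219 AND mask = 131.63.178.192
No, different subnets (139.182.147.0 vs 131.63.178.192)


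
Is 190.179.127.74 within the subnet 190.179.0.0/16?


Subnet network: 190.179.0.0
Test IP AND mask: 190.179.0.0
Yes, 190.179.127.74 is in 190.179.0.0/16


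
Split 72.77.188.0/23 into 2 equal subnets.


New prefix = 23 + 1 = 24
Each subnet has 256 addresses
  72.77.188.0/24
  72.77.189.0/24
Subnets: 72.77.188.0/24, 72.77.189.0/24


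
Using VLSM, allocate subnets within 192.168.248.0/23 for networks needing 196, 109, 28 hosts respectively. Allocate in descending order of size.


196 hosts -> /24 (254 usable): 192.168.248.0/24
109 hosts -> /25 (126 usable): 192.168.249.0/25
28 hosts -> /27 (30 usable): 192.168.249.128/27
Allocation: 192.168.248.0/24 (196 hosts, 254 usable); 192.168.249.0/25 (109 hosts, 126 usable); 192.168.249.128/27 (28 hosts, 30 usable)


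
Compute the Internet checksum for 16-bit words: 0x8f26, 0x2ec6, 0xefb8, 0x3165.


Sum all words (with carry folding):
+ 0x8f26 = 0x8f26
+ 0x2ec6 = 0xbdec
+ 0xefb8 = 0xada5
+ 0x3165 = 0xdf0a
One's complement: ~0xdf0a
Checksum = 0x20f5


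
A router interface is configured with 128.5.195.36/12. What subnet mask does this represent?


/12 means 12 network bits, 20 host bits
Binary: 11111111111100000000000000000000
Mask: 255.240.0.0


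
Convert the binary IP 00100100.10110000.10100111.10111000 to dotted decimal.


00100100 = 36
10110000 = 176
10100111 = 167
10111000 = 184
IP: 36.176.167.184


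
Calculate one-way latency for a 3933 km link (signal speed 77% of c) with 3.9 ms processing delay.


Speed = 0.77 * 3e5 km/s = 231000 km/s
Propagation delay = 3933 / 231000 = 0.017 s = 17.026 ms
Processing delay = 3.9 ms
Total one-way latency = 20.926 ms


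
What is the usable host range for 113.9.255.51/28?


Network: 113.9.255.48
Broadcast: 113.9.255.63
First usable = network + 1
Last usable = broadcast - 1
Range: 113.9.255.49 to 113.9.255.62


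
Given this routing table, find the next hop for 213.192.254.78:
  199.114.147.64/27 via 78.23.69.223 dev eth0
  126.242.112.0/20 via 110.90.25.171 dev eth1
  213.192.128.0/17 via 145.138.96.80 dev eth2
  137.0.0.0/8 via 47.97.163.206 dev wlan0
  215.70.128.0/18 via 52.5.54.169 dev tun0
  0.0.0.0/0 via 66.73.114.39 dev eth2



Longest prefix match for 213.192.254.78:
  /27 199.114.147.64: no
  /20 126.242.112.0: no
  /17 213.192.128.0: MATCH
  /8 137.0.0.0: no
  /18 215.70.128.0: no
  /0 0.0.0.0: MATCH
Selected: next-hop 145.138.96.80 via eth2 (matched /17)


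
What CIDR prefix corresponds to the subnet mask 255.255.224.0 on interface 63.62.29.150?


Binary: 11111111.11111111.11100000.00000000
Count leading 1s
Prefix: /19


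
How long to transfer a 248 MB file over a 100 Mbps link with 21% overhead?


Effective throughput = 100 * (1 - 21/100) = 79 Mbps
File size in Mb = 248 * 8 = 1984 Mb
Time = 1984 / 79
Time = 25.1139 seconds


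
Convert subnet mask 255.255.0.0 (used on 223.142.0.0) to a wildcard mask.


Subnet mask: 255.255.0.0
Wildcard = 255.255.255.255 - subnet mask
255 - 255 = 0
255 - 255 = 0
255 - 0 = 255
255 - 0 = 255
Wildcard: 0.0.255.255


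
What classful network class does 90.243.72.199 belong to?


First octet: 90
Binary: 01011010
0xxxxxxx -> Class A (1-126)
Class A, default mask 255.0.0.0 (/8)


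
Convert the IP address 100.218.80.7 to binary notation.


100 = 01100100
218 = 11011010
80 = 01010000
7 = 00000111
Binary: 01100100.11011010.01010000.00000111


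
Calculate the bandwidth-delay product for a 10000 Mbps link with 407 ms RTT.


BDP = bandwidth * RTT
= 10000 Mbps * 407 ms
= 10000 * 1e6 * 407 / 1000 bits
= 4070000000 bits
= 508750000 bytes
= 496826.1719 KB
BDP = 4070000000 bits (508750000 bytes)


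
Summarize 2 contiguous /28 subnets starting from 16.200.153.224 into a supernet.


Original prefix: /28
Number of subnets: 2 = 2^1
New prefix = 28 - 1 = 27
Supernet: 16.200.153.224/27


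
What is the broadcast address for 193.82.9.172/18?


Network: 193.82.0.0/18
Host bits = 14
Set all host bits to 1:
Broadcast: 193.82.63.255


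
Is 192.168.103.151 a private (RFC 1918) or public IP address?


RFC 1918 private ranges:
  10.0.0.0/8 (10.0.0.0 - 10.255.255.255)
  172.16.0.0/12 (172.16.0.0 - 172.31.255.255)
  192.168.0.0/16 (192.168.0.0 - 192.168.255.255)
Private (in 192.168.0.0/16)


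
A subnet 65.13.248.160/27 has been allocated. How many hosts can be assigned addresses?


Host bits = 32 - 27 = 5
Total addresses = 2^5 = 32
Usable = total - 2 (network and broadcast)
Usable hosts: 30


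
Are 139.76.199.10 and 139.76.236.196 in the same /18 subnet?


Mask: 255.255.192.0
139.76.199.10 AND mask = 139.76.192.0
139.76.236.196 AND mask = 139.76.192.0
Yes, same subnet (139.76.192.0)


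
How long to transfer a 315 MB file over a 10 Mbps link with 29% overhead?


Effective throughput = 10 * (1 - 29/100) = 7.1 Mbps
File size in Mb = 315 * 8 = 2520 Mb
Time = 2520 / 7.1
Time = 354.9296 seconds


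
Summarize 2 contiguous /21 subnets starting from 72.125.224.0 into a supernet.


Original prefix: /21
Number of subnets: 2 = 2^1
New prefix = 21 - 1 = 20
Supernet: 72.125.224.0/20


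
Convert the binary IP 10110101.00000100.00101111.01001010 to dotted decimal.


10110101 = 181
00000100 = 4
00101111 = 47
01001010 = 74
IP: 181.4.47.74


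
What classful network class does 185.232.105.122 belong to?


First octet: 185
Binary: 10111001
10xxxxxx -> Class B (128-191)
Class B, default mask 255.255.0.0 (/16)


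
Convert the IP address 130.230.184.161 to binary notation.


130 = 10000010
230 = 11100110
184 = 10111000
161 = 10100001
Binary: 10000010.11100110.10111000.10100001


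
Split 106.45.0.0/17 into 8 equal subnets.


New prefix = 17 + 3 = 20
Each subnet has 4096 addresses
  106.45.0.0/20
  106.45.16.0/20
  106.45.32.0/20
  106.45.48.0/20
  106.45.64.0/20
  106.45.80.0/20
  106.45.96.0/20
  106.45.112.0/20
Subnets: 106.45.0.0/20, 106.45.16.0/20, 106.45.32.0/20, 106.45.48.0/20, 106.45.64.0/20, 106.45.80.0/20, 106.45.96.0/20, 106.45.112.0/20


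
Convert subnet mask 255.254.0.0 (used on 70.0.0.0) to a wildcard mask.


Subnet mask: 255.254.0.0
Wildcard = 255.255.255.255 - subnet mask
255 - 255 = 0
255 - 254 = 1
255 - 0 = 255
255 - 0 = 255
Wildcard: 0.1.255.255


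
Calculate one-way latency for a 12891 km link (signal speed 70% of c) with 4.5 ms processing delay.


Speed = 0.7 * 3e5 km/s = 210000 km/s
Propagation delay = 12891 / 210000 = 0.0614 s = 61.3857 ms
Processing delay = 4.5 ms
Total one-way latency = 65.8857 ms


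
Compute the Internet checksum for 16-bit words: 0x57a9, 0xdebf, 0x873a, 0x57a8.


Sum all words (with carry folding):
+ 0x57a9 = 0x57a9
+ 0xdebf = 0x3669
+ 0x873a = 0xbda3
+ 0x57a8 = 0x154c
One's complement: ~0x154c
Checksum = 0xeab3


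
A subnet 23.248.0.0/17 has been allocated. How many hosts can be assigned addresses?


Host bits = 32 - 17 = 15
Total addresses = 2^15 = 32768
Usable = total - 2 (network and broadcast)
Usable hosts: 32766


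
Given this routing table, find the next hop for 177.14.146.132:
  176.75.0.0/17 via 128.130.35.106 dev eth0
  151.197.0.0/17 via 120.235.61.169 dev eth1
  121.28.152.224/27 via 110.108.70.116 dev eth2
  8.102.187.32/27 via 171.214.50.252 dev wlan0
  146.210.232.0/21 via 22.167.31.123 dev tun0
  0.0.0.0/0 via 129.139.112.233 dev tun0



Longest prefix match for 177.14.146.132:
  /17 176.75.0.0: no
  /17 151.197.0.0: no
  /27 121.28.152.224: no
  /27 8.102.187.32: no
  /21 146.210.232.0: no
  /0 0.0.0.0: MATCH
Selected: next-hop 129.139.112.233 via tun0 (matched /0)


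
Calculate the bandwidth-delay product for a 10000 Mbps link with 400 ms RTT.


BDP = bandwidth * RTT
= 10000 Mbps * 400 ms
= 10000 * 1e6 * 400 / 1000 bits
= 4000000000 bits
= 500000000 bytes
= 488281.25 KB
BDP = 4000000000 bits (500000000 bytes)


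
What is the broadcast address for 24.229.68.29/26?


Network: 24.229.68.0/26
Host bits = 6
Set all host bits to 1:
Broadcast: 24.229.68.63


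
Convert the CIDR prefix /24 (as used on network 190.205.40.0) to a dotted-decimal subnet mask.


/24 means 24 network bits, 8 host bits
Binary: 11111111111111111111111100000000
Mask: 255.255.255.0


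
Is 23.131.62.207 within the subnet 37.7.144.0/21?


Subnet network: 37.7.144.0
Test IP AND mask: 23.131.56.0
No, 23.131.62.207 is not in 37.7.144.0/21


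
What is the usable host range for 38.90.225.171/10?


Network: 38.64.0.0
Broadcast: 38.127.255.255
First usable = network + 1
Last usable = broadcast - 1
Range: 38.64.0.1 to 38.127.255.254


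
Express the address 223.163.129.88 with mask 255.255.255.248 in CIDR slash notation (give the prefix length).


Binary: 11111111.11111111.11111111.11111000
Count leading 1s
Prefix: /29


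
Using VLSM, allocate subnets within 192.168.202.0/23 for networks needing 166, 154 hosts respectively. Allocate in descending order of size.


166 hosts -> /24 (254 usable): 192.168.202.0/24
154 hosts -> /24 (254 usable): 192.168.203.0/24
Allocation: 192.168.202.0/24 (166 hosts, 254 usable); 192.168.203.0/24 (154 hosts, 254 usable)


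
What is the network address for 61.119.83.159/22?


IP:   00111101.01110111.01010011.10011111
Mask: 11111111.11111111.11111100.00000000
AND operation:
Net:  00111101.01110111.01010000.00000000
Network: 61.119.80.0/22


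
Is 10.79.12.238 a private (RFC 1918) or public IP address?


RFC 1918 private ranges:
  10.0.0.0/8 (10.0.0.0 - 10.255.255.255)
  172.16.0.0/12 (172.16.0.0 - 172.31.255.255)
  192.168.0.0/16 (192.168.0.0 - 192.168.255.255)
Private (in 10.0.0.0/8)


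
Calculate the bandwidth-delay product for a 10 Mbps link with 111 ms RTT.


BDP = bandwidth * RTT
= 10 Mbps * 111 ms
= 10 * 1e6 * 111 / 1000 bits
= 1110000 bits
= 138750 bytes
= 135.498 KB
BDP = 1110000 bits (138750 bytes)


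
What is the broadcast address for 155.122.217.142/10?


Network: 155.64.0.0/10
Host bits = 22
Set all host bits to 1:
Broadcast: 155.127.255.255


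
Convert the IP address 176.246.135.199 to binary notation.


176 = 10110000
246 = 11110110
135 = 10000111
199 = 11000111
Binary: 10110000.11110110.10000111.11000111


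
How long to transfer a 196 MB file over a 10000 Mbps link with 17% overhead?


Effective throughput = 10000 * (1 - 17/100) = 8300 Mbps
File size in Mb = 196 * 8 = 1568 Mb
Time = 1568 / 8300
Time = 0.1889 seconds


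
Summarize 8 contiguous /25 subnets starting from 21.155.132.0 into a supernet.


Original prefix: /25
Number of subnets: 8 = 2^3
New prefix = 25 - 3 = 22
Supernet: 21.155.132.0/22


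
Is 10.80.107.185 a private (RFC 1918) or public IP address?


RFC 1918 private ranges:
  10.0.0.0/8 (10.0.0.0 - 10.255.255.255)
  172.16.0.0/12 (172.16.0.0 - 172.31.255.255)
  192.168.0.0/16 (192.168.0.0 - 192.168.255.255)
Private (in 10.0.0.0/8)


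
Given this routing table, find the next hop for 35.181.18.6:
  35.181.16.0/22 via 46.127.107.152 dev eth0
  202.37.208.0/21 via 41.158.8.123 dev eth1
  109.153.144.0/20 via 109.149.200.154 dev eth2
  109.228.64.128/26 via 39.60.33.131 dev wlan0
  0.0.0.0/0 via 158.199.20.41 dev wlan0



Longest prefix match for 35.181.18.6:
  /22 35.181.16.0: MATCH
  /21 202.37.208.0: no
  /20 109.153.144.0: no
  /26 109.228.64.128: no
  /0 0.0.0.0: MATCH
Selected: next-hop 46.127.107.152 via eth0 (matched /22)


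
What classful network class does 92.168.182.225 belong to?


First octet: 92
Binary: 01011100
0xxxxxxx -> Class A (1-126)
Class A, default mask 255.0.0.0 (/8)


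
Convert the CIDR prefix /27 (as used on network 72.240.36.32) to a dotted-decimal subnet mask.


/27 means 27 network bits, 5 host bits
Binary: 11111111111111111111111111100000
Mask: 255.255.255.224


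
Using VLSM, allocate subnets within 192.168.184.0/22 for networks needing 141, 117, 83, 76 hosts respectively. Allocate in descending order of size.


141 hosts -> /24 (254 usable): 192.168.184.0/24
117 hosts -> /25 (126 usable): 192.168.185.0/25
83 hosts -> /25 (126 usable): 192.168.185.128/25
76 hosts -> /25 (126 usable): 192.168.186.0/25
Allocation: 192.168.184.0/24 (141 hosts, 254 usable); 192.168.185.0/25 (117 hosts, 126 usable); 192.168.185.128/25 (83 hosts, 126 usable); 192.168.186.0/25 (76 hosts, 126 usable)


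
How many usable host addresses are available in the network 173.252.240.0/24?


Host bits = 32 - 24 = 8
Total addresses = 2^8 = 256
Usable = total - 2 (network and broadcast)
Usable hosts: 254


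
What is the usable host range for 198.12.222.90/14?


Network: 198.12.0.0
Broadcast: 198.15.255.255
First usable = network + 1
Last usable = broadcast - 1
Range: 198.12.0.1 to 198.15.255.254


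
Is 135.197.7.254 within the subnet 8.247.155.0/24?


Subnet network: 8.247.155.0
Test IP AND mask: 135.197.7.0
No, 135.197.7.254 is not in 8.247.155.0/24


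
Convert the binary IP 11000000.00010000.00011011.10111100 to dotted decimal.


11000000 = 192
00010000 = 16
00011011 = 27
10111100 = 188
IP: 192.16.27.188


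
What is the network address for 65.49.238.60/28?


IP:   01000001.00110001.11101110.00111100
Mask: 11111111.11111111.11111111.11110000
AND operation:
Net:  01000001.00110001.11101110.00110000
Network: 65.49.238.48/28


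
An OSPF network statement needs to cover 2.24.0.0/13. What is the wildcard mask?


Subnet mask: 255.248.0.0
Wildcard = 255.255.255.255 - subnet mask
255 - 255 = 0
255 - 248 = 7
255 - 0 = 255
255 - 0 = 255
Wildcard: 0.7.255.255


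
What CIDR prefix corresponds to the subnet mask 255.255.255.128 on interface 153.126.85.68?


Binary: 11111111.11111111.11111111.10000000
Count leading 1s
Prefix: /25


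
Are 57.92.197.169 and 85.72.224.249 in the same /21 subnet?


Mask: 255.255.248.0
57.92.197.169 AND mask = 57.92.192.0
85.72.224.249 AND mask = 85.72.224.0
No, different subnets (57.92.192.0 vs 85.72.224.0)


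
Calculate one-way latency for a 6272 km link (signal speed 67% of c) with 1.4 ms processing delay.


Speed = 0.67 * 3e5 km/s = 201000 km/s
Propagation delay = 6272 / 201000 = 0.0312 s = 31.204 ms
Processing delay = 1.4 ms
Total one-way latency = 32.604 ms


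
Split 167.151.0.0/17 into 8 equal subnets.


New prefix = 17 + 3 = 20
Each subnet has 4096 addresses
  167.151.0.0/20
  167.151.16.0/20
  167.151.32.0/20
  167.151.48.0/20
  167.151.64.0/20
  167.151.80.0/20
  167.151.96.0/20
  167.151.112.0/20
Subnets: 167.151.0.0/20, 167.151.16.0/20, 167.151.32.0/20, 167.151.48.0/20, 167.151.64.0/20, 167.151.80.0/20, 167.151.96.0/20, 167.151.112.0/20


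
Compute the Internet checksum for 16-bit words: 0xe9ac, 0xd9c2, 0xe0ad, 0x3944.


Sum all words (with carry folding):
+ 0xe9ac = 0xe9ac
+ 0xd9c2 = 0xc36f
+ 0xe0ad = 0xa41d
+ 0x3944 = 0xdd61
One's complement: ~0xdd61
Checksum = 0x229e


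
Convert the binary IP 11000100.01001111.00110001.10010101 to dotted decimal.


11000100 = 196
01001111 = 79
00110001 = 49
10010101 = 149
IP: 196.79.49.149


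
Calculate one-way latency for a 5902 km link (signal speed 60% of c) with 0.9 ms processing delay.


Speed = 0.6 * 3e5 km/s = 180000 km/s
Propagation delay = 5902 / 180000 = 0.0328 s = 32.7889 ms
Processing delay = 0.9 ms
Total one-way latency = 33.6889 ms


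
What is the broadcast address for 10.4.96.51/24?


Network: 10.4.96.0/24
Host bits = 8
Set all host bits to 1:
Broadcast: 10.4.96.255


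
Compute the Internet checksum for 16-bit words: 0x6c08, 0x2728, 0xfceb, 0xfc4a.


Sum all words (with carry folding):
+ 0x6c08 = 0x6c08
+ 0x2728 = 0x9330
+ 0xfceb = 0x901c
+ 0xfc4a = 0x8c67
One's complement: ~0x8c67
Checksum = 0x7398


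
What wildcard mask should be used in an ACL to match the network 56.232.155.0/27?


Subnet mask: 255.255.255.224
Wildcard = 255.255.255.255 - subnet mask
255 - 255 = 0
255 - 255 = 0
255 - 255 = 0
255 - 224 = 31
Wildcard: 0.0.0.31


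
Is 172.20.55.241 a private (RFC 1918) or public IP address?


RFC 1918 private ranges:
  10.0.0.0/8 (10.0.0.0 - 10.255.255.255)
  172.16.0.0/12 (172.16.0.0 - 172.31.255.255)
  192.168.0.0/16 (192.168.0.0 - 192.168.255.255)
Private (in 172.16.0.0/12)


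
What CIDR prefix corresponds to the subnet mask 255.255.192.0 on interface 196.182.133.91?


Binary: 11111111.11111111.11000000.00000000
Count leading 1s
Prefix: /18


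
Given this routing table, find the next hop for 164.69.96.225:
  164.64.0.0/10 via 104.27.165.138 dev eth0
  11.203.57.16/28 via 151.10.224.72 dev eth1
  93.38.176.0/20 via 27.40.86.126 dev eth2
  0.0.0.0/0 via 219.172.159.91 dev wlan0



Longest prefix match for 164.69.96.225:
  /10 164.64.0.0: MATCH
  /28 11.203.57.16: no
  /20 93.38.176.0: no
  /0 0.0.0.0: MATCH
Selected: next-hop 104.27.165.138 via eth0 (matched /10)


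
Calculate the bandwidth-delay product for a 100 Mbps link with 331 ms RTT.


BDP = bandwidth * RTT
= 100 Mbps * 331 ms
= 100 * 1e6 * 331 / 1000 bits
= 33100000 bits
= 4137500 bytes
= 4040.5273 KB
BDP = 33100000 bits (4137500 bytes)


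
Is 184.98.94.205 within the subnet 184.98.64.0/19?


Subnet network: 184.98.64.0
Test IP AND mask: 184.98.64.0
Yes, 184.98.94.205 is in 184.98.64.0/19


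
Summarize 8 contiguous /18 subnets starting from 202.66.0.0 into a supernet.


Original prefix: /18
Number of subnets: 8 = 2^3
New prefix = 18 - 3 = 15
Supernet: 202.66.0.0/15


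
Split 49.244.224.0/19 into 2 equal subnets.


New prefix = 19 + 1 = 20
Each subnet has 4096 addresses
  49.244.224.0/20
  49.244.240.0/20
Subnets: 49.244.224.0/20, 49.244.240.0/20


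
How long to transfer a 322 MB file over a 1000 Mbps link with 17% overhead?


Effective throughput = 1000 * (1 - 17/100) = 830 Mbps
File size in Mb = 322 * 8 = 2576 Mb
Time = 2576 / 830
Time = 3.1036 seconds


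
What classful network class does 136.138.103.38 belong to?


First octet: 136
Binary: 10001000
10xxxxxx -> Class B (128-191)
Class B, default mask 255.255.0.0 (/16)


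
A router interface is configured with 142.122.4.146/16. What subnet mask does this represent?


/16 means 16 network bits, 16 host bits
Binary: 11111111111111110000000000000000
Mask: 255.255.0.0


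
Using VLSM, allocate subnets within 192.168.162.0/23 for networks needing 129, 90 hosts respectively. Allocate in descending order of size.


129 hosts -> /24 (254 usable): 192.168.162.0/24
90 hosts -> /25 (126 usable): 192.168.163.0/25
Allocation: 192.168.162.0/24 (129 hosts, 254 usable); 192.168.163.0/25 (90 hosts, 126 usable)


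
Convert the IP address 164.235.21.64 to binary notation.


164 = 10100100
235 = 11101011
21 = 00010101
64 = 01000000
Binary: 10100100.11101011.00010101.01000000


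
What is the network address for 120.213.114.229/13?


IP:   01111000.11010101.01110010.11100101
Mask: 11111111.11111000.00000000.00000000
AND operation:
Net:  01111000.11010000.00000000.00000000
Network: 120.208.0.0/13


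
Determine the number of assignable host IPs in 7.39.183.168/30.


Host bits = 32 - 30 = 2
Total addresses = 2^2 = 4
Usable = total - 2 (network and broadcast)
Usable hosts: 2


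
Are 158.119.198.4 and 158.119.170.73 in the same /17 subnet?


Mask: 255.255.128.0
158.119.198.4 AND mask = 158.119.128.0
158.119.170.73 AND mask = 158.119.128.0
Yes, same subnet (158.119.128.0)


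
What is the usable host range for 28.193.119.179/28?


Network: 28.193.119.176
Broadcast: 28.193.119.191
First usable = network + 1
Last usable = broadcast - 1
Range: 28.193.119.177 to 28.193.119.190


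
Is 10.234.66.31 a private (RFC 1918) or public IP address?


RFC 1918 private ranges:
  10.0.0.0/8 (10.0.0.0 - 10.255.255.255)
  172.16.0.0/12 (172.16.0.0 - 172.31.255.255)
  192.168.0.0/16 (192.168.0.0 - 192.168.255.255)
Private (in 10.0.0.0/8)


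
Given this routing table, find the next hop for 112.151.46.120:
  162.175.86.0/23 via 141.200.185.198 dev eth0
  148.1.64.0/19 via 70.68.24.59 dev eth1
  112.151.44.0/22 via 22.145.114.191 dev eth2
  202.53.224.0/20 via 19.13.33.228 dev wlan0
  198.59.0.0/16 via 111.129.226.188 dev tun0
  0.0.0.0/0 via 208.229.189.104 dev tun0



Longest prefix match for 112.151.46.120:
  /23 162.175.86.0: no
  /19 148.1.64.0: no
  /22 112.151.44.0: MATCH
  /20 202.53.224.0: no
  /16 198.59.0.0: no
  /0 0.0.0.0: MATCH
Selected: next-hop 22.145.114.191 via eth2 (matched /22)


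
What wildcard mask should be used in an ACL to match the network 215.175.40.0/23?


Subnet mask: 255.255.254.0
Wildcard = 255.255.255.255 - subnet mask
255 - 255 = 0
255 - 255 = 0
255 - 254 = 1
255 - 0 = 255
Wildcard: 0.0.1.255


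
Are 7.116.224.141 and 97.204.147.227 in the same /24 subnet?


Mask: 255.255.255.0
7.116.224.141 AND mask = 7.116.224.0
97.204.147.227 AND mask = 97.204.147.0
No, different subnets (7.116.224.0 vs 97.204.147.0)


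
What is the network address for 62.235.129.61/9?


IP:   00111110.11101011.10000001.00111101
Mask: 11111111.10000000.00000000.00000000
AND operation:
Net:  00111110.10000000.00000000.00000000
Network: 62.128.0.0/9


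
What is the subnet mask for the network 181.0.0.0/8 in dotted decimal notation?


/8 means 8 network bits, 24 host bits
Binary: 11111111000000000000000000000000
Mask: 255.0.0.0


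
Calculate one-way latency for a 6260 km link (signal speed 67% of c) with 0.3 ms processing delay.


Speed = 0.67 * 3e5 km/s = 201000 km/s
Propagation delay = 6260 / 201000 = 0.0311 s = 31.1443 ms
Processing delay = 0.3 ms
Total one-way latency = 31.4443 ms


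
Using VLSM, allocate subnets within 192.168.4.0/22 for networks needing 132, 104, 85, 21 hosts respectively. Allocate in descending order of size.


132 hosts -> /24 (254 usable): 192.168.4.0/24
104 hosts -> /25 (126 usable): 192.168.5.0/25
85 hosts -> /25 (126 usable): 192.168.5.128/25
21 hosts -> /27 (30 usable): 192.168.6.0/27
Allocation: 192.168.4.0/24 (132 hosts, 254 usable); 192.168.5.0/25 (104 hosts, 126 usable); 192.168.5.128/25 (85 hosts, 126 usable); 192.168.6.0/27 (21 hosts, 30 usable)


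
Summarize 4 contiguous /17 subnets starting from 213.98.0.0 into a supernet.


Original prefix: /17
Number of subnets: 4 = 2^2
New prefix = 17 - 2 = 15
Supernet: 213.98.0.0/15


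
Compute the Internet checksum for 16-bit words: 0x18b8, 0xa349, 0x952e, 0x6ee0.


Sum all words (with carry folding):
+ 0x18b8 = 0x18b8
+ 0xa349 = 0xbc01
+ 0x952e = 0x5130
+ 0x6ee0 = 0xc010
One's complement: ~0xc010
Checksum = 0x3fef


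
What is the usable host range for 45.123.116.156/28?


Network: 45.123.116.144
Broadcast: 45.123.116.159
First usable = network + 1
Last usable = broadcast - 1
Range: 45.123.116.145 to 45.123.116.158


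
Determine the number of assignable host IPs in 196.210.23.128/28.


Host bits = 32 - 28 = 4
Total addresses = 2^4 = 16
Usable = total - 2 (network and broadcast)
Usable hosts: 14


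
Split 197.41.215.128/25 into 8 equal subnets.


New prefix = 25 + 3 = 28
Each subnet has 16 addresses
  197.41.215.128/28
  197.41.215.144/28
  197.41.215.160/28
  197.41.215.176/28
  197.41.215.192/28
  197.41.215.208/28
  197.41.215.224/28
  197.41.215.240/28
Subnets: 197.41.215.128/28, 197.41.215.144/28, 197.41.215.160/28, 197.41.215.176/28, 197.41.215.192/28, 197.41.215.208/28, 197.41.215.224/28, 197.41.215.240/28


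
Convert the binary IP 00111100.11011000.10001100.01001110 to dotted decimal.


00111100 = 60
11011000 = 216
10001100 = 140
01001110 = 78
IP: 60.216.140.78


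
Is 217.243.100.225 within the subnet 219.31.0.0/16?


Subnet network: 219.31.0.0
Test IP AND mask: 217.243.0.0
No, 217.243.100.225 is not in 219.31.0.0/16


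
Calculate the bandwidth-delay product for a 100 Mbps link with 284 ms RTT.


BDP = bandwidth * RTT
= 100 Mbps * 284 ms
= 100 * 1e6 * 284 / 1000 bits
= 28400000 bits
= 3550000 bytes
= 3466.7969 KB
BDP = 28400000 bits (3550000 bytes)


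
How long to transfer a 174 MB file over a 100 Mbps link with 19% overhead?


Effective throughput = 100 * (1 - 19/100) = 81 Mbps
File size in Mb = 174 * 8 = 1392 Mb
Time = 1392 / 81
Time = 17.1852 seconds


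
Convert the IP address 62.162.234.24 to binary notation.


62 = 00111110
162 = 10100010
234 = 11101010
24 = 00011000
Binary: 00111110.10100010.11101010.00011000


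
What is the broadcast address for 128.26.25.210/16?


Network: 128.26.0.0/16
Host bits = 16
Set all host bits to 1:
Broadcast: 128.26.255.255


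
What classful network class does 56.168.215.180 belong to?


First octet: 56
Binary: 00111000
0xxxxxxx -> Class A (1-126)
Class A, default mask 255.0.0.0 (/8)


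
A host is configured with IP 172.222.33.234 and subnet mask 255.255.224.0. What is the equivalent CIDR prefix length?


Binary: 11111111.11111111.11100000.00000000
Count leading 1s
Prefix: /19


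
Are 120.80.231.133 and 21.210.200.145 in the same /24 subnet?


Mask: 255.255.255.0
120.80.231.133 AND mask = 120.80.231.0
21.210.200.145 AND mask = 21.210.200.0
No, different subnets (120.80.231.0 vs 21.210.200.0)


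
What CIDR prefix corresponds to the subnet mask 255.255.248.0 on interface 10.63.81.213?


Binary: 11111111.11111111.11111000.00000000
Count leading 1s
Prefix: /21


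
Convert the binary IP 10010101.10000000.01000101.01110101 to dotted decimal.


10010101 = 149
10000000 = 128
01000101 = 69
01110101 = 117
IP: 149.128.69.117


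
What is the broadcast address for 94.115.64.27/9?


Network: 94.0.0.0/9
Host bits = 23
Set all host bits to 1:
Broadcast: 94.127.255.255


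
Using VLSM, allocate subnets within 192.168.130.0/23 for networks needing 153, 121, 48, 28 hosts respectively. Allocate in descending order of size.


153 hosts -> /24 (254 usable): 192.168.130.0/24
121 hosts -> /25 (126 usable): 192.168.131.0/25
48 hosts -> /26 (62 usable): 192.168.131.128/26
28 hosts -> /27 (30 usable): 192.168.131.192/27
Allocation: 192.168.130.0/24 (153 hosts, 254 usable); 192.168.131.0/25 (121 hosts, 126 usable); 192.168.131.128/26 (48 hosts, 62 usable); 192.168.131.192/27 (28 hosts, 30 usable)


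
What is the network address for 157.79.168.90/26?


IP:   10011101.01001111.10101000.01011010
Mask: 11111111.11111111.11111111.11000000
AND operation:
Net:  10011101.01001111.10101000.01000000
Network: 157.79.168.64/26


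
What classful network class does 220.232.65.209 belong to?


First octet: 220
Binary: 11011100
110xxxxx -> Class C (192-223)
Class C, default mask 255.255.255.0 (/24)


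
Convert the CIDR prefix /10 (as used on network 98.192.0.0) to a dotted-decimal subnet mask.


/10 means 10 network bits, 22 host bits
Binary: 11111111110000000000000000000000
Mask: 255.192.0.0


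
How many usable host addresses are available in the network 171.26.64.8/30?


Host bits = 32 - 30 = 2
Total addresses = 2^2 = 4
Usable = total - 2 (network and broadcast)
Usable hosts: 2


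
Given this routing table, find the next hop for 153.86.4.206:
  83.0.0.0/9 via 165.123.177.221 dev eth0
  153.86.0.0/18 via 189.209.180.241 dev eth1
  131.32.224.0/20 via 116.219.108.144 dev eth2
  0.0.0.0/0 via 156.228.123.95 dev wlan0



Longest prefix match for 153.86.4.206:
  /9 83.0.0.0: no
  /18 153.86.0.0: MATCH
  /20 131.32.224.0: no
  /0 0.0.0.0: MATCH
Selected: next-hop 189.209.180.241 via eth1 (matched /18)


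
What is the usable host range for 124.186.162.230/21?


Network: 124.186.160.0
Broadcast: 124.186.167.255
First usable = network + 1
Last usable = broadcast - 1
Range: 124.186.160.1 to 124.186.167.254


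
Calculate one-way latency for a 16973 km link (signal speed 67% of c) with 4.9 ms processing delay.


Speed = 0.67 * 3e5 km/s = 201000 km/s
Propagation delay = 16973 / 201000 = 0.0844 s = 84.4428 ms
Processing delay = 4.9 ms
Total one-way latency = 89.3428 ms


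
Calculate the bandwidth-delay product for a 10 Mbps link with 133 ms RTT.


BDP = bandwidth * RTT
= 10 Mbps * 133 ms
= 10 * 1e6 * 133 / 1000 bits
= 1330000 bits
= 166250 bytes
= 162.3535 KB
BDP = 1330000 bits (166250 bytes)


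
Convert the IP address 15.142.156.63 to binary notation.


15 = 00001111
142 = 10001110
156 = 10011100
63 = 00111111
Binary: 00001111.10001110.10011100.00111111


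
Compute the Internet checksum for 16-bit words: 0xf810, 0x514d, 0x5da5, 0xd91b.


Sum all words (with carry folding):
+ 0xf810 = 0xf810
+ 0x514d = 0x495e
+ 0x5da5 = 0xa703
+ 0xd91b = 0x801f
One's complement: ~0x801f
Checksum = 0x7fe0


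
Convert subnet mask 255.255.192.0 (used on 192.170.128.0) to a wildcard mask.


Subnet mask: 255.255.192.0
Wildcard = 255.255.255.255 - subnet mask
255 - 255 = 0
255 - 255 = 0
255 - 192 = 63
255 - 0 = 255
Wildcard: 0.0.63.255


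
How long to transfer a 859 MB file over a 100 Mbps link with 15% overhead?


Effective throughput = 100 * (1 - 15/100) = 85 Mbps
File size in Mb = 859 * 8 = 6872 Mb
Time = 6872 / 85
Time = 80.8471 seconds


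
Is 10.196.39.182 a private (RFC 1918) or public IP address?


RFC 1918 private ranges:
  10.0.0.0/8 (10.0.0.0 - 10.255.255.255)
  172.16.0.0/12 (172.16.0.0 - 172.31.255.255)
  192.168.0.0/16 (192.168.0.0 - 192.168.255.255)
Private (in 10.0.0.0/8)


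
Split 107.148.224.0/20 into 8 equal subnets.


New prefix = 20 + 3 = 23
Each subnet has 512 addresses
  107.148.224.0/23
  107.148.226.0/23
  107.148.228.0/23
  107.148.230.0/23
  107.148.232.0/23
  107.148.234.0/23
  107.148.236.0/23
  107.148.238.0/23
Subnets: 107.148.224.0/23, 107.148.226.0/23, 107.148.228.0/23, 107.148.230.0/23, 107.148.232.0/23, 107.148.234.0/23, 107.148.236.0/23, 107.148.238.0/23


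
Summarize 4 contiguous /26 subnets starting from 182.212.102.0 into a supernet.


Original prefix: /26
Number of subnets: 4 = 2^2
New prefix = 26 - 2 = 24
Supernet: 182.212.102.0/24


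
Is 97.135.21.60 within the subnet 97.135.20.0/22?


Subnet network: 97.135.20.0
Test IP AND mask: 97.135.20.0
Yes, 97.135.21.60 is in 97.135.20.0/22


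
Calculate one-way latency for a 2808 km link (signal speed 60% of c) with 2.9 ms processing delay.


Speed = 0.6 * 3e5 km/s = 180000 km/s
Propagation delay = 2808 / 180000 = 0.0156 s = 15.6 ms
Processing delay = 2.9 ms
Total one-way latency = 18.5 ms


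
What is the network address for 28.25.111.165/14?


IP:   00011100.00011001.01101111.10100101
Mask: 11111111.11111100.00000000.00000000
AND operation:
Net:  00011100.00011000.00000000.00000000
Network: 28.24.0.0/14


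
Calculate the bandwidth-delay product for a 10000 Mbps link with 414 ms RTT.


BDP = bandwidth * RTT
= 10000 Mbps * 414 ms
= 10000 * 1e6 * 414 / 1000 bits
= 4140000000 bits
= 517500000 bytes
= 505371.0938 KB
BDP = 4140000000 bits (517500000 bytes)


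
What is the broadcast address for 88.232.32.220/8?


Network: 88.0.0.0/8
Host bits = 24
Set all host bits to 1:
Broadcast: 88.255.255.255


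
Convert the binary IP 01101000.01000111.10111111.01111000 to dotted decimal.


01101000 = 104
01000111 = 71
10111111 = 191
01111000 = 120
IP: 104.71.191.120
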